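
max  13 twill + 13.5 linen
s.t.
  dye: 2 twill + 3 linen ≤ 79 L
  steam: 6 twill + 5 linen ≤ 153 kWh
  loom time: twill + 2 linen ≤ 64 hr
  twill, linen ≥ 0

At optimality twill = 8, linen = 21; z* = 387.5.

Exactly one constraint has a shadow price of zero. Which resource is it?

dye: 79/79 (binding)
steam: 153/153 (binding)
loom time: 50/64 (slack 14)
By complementary slackness, a constraint with positive slack has shadow price 0 → loom time.

loom time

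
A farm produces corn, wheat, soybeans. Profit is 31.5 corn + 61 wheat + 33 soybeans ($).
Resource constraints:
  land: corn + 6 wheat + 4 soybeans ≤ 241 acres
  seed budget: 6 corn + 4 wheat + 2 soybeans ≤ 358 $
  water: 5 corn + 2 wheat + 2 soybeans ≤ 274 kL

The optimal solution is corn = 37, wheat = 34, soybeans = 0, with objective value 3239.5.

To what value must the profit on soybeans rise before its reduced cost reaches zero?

38

Check each constraint at x*: land 241/241 (tight); seed budget 358/358 (tight); water 253/274 (slack 21).
Slack constraints have shadow price 0 (complementary slackness).
The binding rows give the dual system: 1·y_land + 6·y_seed budget = 31.5 and 6·y_land + 4·y_seed budget = 61.
This yields shadow prices y_land = 7.5, y_seed budget = 4.
soybeans enters the basis when its profit ≥ yᵀa₃ = 7.5·4 + 4·2 = 38.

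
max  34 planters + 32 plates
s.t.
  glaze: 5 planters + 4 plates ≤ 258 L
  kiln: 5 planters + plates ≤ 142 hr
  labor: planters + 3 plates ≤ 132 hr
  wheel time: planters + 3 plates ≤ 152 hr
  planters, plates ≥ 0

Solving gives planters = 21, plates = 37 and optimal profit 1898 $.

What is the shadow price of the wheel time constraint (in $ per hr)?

0

At the optimum: glaze uses 253 of 258 (slack = 5); kiln uses 142 of 142 (binding); labor uses 132 of 132 (binding); wheel time uses 132 of 152 (slack = 20).
Slack constraints have shadow price 0 (complementary slackness).
Dual feasibility on the basic columns requires 5·y_kiln + 1·y_labor = 34, 1·y_kiln + 3·y_labor = 32.
This yields shadow prices y_kiln = 5, y_labor = 9.
Shadow price of wheel time = 0.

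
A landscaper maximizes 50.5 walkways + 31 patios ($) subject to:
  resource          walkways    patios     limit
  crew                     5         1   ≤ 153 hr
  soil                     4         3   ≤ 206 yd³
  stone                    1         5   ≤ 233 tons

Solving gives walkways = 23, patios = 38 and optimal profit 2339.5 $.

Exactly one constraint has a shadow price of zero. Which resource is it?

crew: 153/153 (binding)
soil: 206/206 (binding)
stone: 213/233 (slack 20)
By complementary slackness, a constraint with positive slack has shadow price 0 → stone.

stone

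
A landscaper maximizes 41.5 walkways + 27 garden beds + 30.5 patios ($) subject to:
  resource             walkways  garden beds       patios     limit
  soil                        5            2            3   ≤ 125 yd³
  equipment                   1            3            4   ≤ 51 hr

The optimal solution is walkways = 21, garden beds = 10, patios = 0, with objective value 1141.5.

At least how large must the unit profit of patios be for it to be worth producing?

Both soil and equipment are binding at x*.
Dual feasibility on the basic columns requires 5·y_soil + 1·y_equipment = 41.5, 2·y_soil + 3·y_equipment = 27.
This yields shadow prices y_soil = 7.5, y_equipment = 4.
patios enters the basis when its profit ≥ yᵀa₃ = 7.5·3 + 4·4 = 38.5.

38.5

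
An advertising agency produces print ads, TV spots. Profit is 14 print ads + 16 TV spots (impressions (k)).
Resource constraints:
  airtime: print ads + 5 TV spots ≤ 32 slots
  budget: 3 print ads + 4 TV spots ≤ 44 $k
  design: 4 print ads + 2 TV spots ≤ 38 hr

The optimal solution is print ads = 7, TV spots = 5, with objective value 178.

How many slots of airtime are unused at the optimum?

0

airtime used = 1·7 + 5·5 = 32; slack = 32 − 32 = 0.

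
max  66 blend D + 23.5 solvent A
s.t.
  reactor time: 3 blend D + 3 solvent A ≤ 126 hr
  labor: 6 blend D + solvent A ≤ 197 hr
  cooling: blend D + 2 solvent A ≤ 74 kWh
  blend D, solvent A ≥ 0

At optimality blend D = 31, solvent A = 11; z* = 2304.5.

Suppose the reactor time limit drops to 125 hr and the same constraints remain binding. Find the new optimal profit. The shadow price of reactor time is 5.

Δb = -1, so new z* = 2304.5 + (5)·(-1) = 2304.5 − 5 = 2299.5.

2299.5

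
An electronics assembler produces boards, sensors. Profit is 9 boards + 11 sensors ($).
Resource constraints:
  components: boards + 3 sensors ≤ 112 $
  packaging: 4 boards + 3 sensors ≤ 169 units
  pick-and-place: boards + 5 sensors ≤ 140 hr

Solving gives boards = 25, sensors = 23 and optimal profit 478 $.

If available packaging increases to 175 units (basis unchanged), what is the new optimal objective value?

At the optimum: components uses 94 of 112 (slack = 18); packaging uses 169 of 169 (binding); pick-and-place uses 140 of 140 (binding).
Slack constraints have shadow price 0 (complementary slackness).
Dual feasibility on the basic columns requires 4·y_packaging + 1·y_pick-and-place = 9, 3·y_packaging + 5·y_pick-and-place = 11.
This yields shadow prices y_packaging = 2, y_pick-and-place = 1.
Δz = y_packaging·Δb = 2 × (6) = 12, so new z* = 478 + 12 = 490.

490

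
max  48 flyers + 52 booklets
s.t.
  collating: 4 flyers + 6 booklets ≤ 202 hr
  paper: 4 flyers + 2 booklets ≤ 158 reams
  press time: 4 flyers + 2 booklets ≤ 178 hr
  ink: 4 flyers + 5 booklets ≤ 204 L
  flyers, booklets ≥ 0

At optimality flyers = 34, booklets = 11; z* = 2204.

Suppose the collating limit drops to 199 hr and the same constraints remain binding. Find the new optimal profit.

Binding: collating and paper. Non-binding: press time (20 unused), ink (13 unused).
Since press time, ink are not tight, their duals are 0.
From A_Bᵀ y = c: 4·y_collating + 4·y_paper = 48; 6·y_collating + 2·y_paper = 52.
This yields shadow prices y_collating = 7, y_paper = 5.
Δz = y_collating·Δb = 7 × (-3) = -21, so new z* = 2204 − 21 = 2183.

2183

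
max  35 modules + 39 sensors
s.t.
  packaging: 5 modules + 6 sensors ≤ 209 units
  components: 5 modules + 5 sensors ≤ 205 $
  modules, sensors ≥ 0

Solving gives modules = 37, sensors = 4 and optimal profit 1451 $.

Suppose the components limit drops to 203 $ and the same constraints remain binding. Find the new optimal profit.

1445

Both packaging and components are binding at x*.
Dual feasibility on the basic columns requires 5·y_packaging + 5·y_components = 35, 6·y_packaging + 5·y_components = 39.
→ y_packaging = 4 and y_components = 3.
Δz = y_components·Δb = 3 × (-2) = -6, so new z* = 1451 − 6 = 1445.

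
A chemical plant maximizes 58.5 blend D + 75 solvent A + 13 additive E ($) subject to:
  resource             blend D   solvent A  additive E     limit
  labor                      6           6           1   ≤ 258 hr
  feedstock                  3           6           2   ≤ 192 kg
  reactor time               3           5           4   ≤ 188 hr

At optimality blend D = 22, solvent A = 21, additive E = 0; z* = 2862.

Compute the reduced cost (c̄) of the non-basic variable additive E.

-5

At the optimum: labor uses 258 of 258 (binding); feedstock uses 192 of 192 (binding); reactor time uses 171 of 188 (slack = 17).
Since reactor time is not tight, its dual is 0.
Dual feasibility on the basic columns requires 6·y_labor + 3·y_feedstock = 58.5, 6·y_labor + 6·y_feedstock = 75.
→ y_labor = 7 and y_feedstock = 5.5.
Reduced cost of additive E: c₃ − yᵀa₃ = 13 − (7·1 + 5.5·2) = 13 − 18 = -5.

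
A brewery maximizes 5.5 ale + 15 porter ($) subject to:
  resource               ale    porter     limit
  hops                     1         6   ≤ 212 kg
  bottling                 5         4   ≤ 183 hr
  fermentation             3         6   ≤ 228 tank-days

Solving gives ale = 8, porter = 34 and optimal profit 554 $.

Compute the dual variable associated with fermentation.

At the optimum: hops uses 212 of 212 (binding); bottling uses 176 of 183 (slack = 7); fermentation uses 228 of 228 (binding).
Since bottling is not tight, its dual is 0.
From A_Bᵀ y = c: 1·y_hops + 3·y_fermentation = 5.5; 6·y_hops + 6·y_fermentation = 15.
This yields shadow prices y_hops = 1, y_fermentation = 1.5.
Shadow price of fermentation = 1.5.

1.5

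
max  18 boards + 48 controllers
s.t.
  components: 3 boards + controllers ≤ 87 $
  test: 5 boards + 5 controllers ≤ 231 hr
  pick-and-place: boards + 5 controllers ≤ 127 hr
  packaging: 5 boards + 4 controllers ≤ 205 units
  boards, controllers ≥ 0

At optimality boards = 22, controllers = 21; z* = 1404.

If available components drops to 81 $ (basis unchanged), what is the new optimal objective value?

Check each constraint at x*: components 87/87 (tight); test 215/231 (slack 16); pick-and-place 127/127 (tight); packaging 194/205 (slack 11).
Slack constraints have shadow price 0 (complementary slackness).
From A_Bᵀ y = c: 3·y_components + 1·y_pick-and-place = 18; 1·y_components + 5·y_pick-and-place = 48.
→ y_components = 3 and y_pick-and-place = 9.
Δz = y_components·Δb = 3 × (-6) = -18, so new z* = 1404 − 18 = 1386.

1386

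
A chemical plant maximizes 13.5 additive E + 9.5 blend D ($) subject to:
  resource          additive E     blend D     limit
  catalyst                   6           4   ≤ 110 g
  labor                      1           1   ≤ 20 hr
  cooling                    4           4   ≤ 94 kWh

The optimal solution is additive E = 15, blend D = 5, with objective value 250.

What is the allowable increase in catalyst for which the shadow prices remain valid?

Binding constraints: catalyst, labor. The basis is B = [[6,4],[1,1]] with det 2.
Per unit increase in catalyst, x* moves by d = (0.5, -0.5).
The basis stays optimal until blend D reaches 0; allowable increase = 10 g.

10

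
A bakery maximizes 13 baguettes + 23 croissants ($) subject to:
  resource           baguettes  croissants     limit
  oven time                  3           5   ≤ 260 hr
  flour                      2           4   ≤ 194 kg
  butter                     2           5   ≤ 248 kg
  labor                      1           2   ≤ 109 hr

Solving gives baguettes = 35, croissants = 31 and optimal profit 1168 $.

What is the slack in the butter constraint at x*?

23

butter used = 2·35 + 5·31 = 225; slack = 248 − 225 = 23.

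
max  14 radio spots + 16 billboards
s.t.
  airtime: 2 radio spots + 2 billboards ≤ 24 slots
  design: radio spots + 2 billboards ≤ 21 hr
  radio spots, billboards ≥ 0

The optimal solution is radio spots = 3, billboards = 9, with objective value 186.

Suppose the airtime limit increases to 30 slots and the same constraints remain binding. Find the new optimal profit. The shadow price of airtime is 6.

Δb = 6, so new z* = 186 + (6)·(6) = 186 + 36 = 222.

222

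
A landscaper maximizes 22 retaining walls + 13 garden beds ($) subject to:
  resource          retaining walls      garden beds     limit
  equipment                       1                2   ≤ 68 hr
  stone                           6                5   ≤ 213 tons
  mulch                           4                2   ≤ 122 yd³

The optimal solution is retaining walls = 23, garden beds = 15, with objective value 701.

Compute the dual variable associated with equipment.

0

At the optimum: equipment uses 53 of 68 (slack = 15); stone uses 213 of 213 (binding); mulch uses 122 of 122 (binding).
Since equipment is not tight, its dual is 0.
The binding rows give the dual system: 6·y_stone + 4·y_mulch = 22 and 5·y_stone + 2·y_mulch = 13.
This yields shadow prices y_stone = 1, y_mulch = 4.
Shadow price of equipment = 0.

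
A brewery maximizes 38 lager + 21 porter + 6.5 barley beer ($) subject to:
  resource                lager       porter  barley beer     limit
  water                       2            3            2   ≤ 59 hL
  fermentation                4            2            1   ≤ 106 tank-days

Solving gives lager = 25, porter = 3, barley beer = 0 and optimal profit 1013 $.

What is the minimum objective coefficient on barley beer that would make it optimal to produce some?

11

Check each constraint at x*: water 59/59 (tight); fermentation 106/106 (tight).
Dual feasibility on the basic columns requires 2·y_water + 4·y_fermentation = 38, 3·y_water + 2·y_fermentation = 21.
This yields shadow prices y_water = 1, y_fermentation = 9.
barley beer enters the basis when its profit ≥ yᵀa₃ = 1·2 + 9·1 = 11.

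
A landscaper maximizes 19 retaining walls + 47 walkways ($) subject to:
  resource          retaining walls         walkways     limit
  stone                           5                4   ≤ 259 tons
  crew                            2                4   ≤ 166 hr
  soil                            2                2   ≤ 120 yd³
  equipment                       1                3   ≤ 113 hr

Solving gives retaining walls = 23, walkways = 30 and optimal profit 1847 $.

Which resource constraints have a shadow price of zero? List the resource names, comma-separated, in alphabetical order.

soil, stone

stone: 235/259 (slack 24)
crew: 166/166 (binding)
soil: 106/120 (slack 14)
equipment: 113/113 (binding)
By complementary slackness, a constraint with positive slack has shadow price 0 → soil, stone.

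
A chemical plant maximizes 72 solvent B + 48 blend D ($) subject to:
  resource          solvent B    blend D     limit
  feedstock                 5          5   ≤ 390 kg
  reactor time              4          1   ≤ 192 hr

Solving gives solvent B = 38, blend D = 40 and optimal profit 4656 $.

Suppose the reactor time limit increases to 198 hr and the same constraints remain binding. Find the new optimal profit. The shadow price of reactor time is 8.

4704

Δb = 6, so new z* = 4656 + (8)·(6) = 4656 + 48 = 4704.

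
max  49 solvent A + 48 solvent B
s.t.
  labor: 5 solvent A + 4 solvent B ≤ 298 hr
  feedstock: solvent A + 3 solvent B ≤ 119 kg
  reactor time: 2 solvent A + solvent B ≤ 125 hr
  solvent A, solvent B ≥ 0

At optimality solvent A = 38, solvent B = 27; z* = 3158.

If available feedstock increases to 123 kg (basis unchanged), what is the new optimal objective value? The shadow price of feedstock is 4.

3174

Δb = 4, so new z* = 3158 + (4)·(4) = 3158 + 16 = 3174.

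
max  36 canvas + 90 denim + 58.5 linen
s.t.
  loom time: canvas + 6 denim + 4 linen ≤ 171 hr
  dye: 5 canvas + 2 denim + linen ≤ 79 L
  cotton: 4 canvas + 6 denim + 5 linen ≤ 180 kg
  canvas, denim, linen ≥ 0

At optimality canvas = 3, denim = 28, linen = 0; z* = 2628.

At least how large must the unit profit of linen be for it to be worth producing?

Binding: loom time and cotton. Non-binding: dye (8 unused).
Slack constraints have shadow price 0 (complementary slackness).
Dual feasibility on the basic columns requires 1·y_loom time + 4·y_cotton = 36, 6·y_loom time + 6·y_cotton = 90.
This yields shadow prices y_loom time = 8, y_cotton = 7.
linen enters the basis when its profit ≥ yᵀa₃ = 8·4 + 7·5 = 67.

67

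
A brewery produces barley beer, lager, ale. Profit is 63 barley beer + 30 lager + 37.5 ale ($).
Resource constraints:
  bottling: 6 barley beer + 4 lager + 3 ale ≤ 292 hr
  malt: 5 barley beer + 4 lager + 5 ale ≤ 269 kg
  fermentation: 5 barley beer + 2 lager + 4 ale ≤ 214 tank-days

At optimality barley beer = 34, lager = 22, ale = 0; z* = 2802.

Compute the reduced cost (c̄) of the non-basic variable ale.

Binding: bottling and fermentation. Non-binding: malt (11 unused).
By complementary slackness, y = 0 for the non-binding constraint.
Dual feasibility on the basic columns requires 6·y_bottling + 5·y_fermentation = 63, 4·y_bottling + 2·y_fermentation = 30.
This yields shadow prices y_bottling = 3, y_fermentation = 9.
Reduced cost of ale: c₃ − yᵀa₃ = 37.5 − (3·3 + 9·4) = 37.5 − 45 = -7.5.

-7.5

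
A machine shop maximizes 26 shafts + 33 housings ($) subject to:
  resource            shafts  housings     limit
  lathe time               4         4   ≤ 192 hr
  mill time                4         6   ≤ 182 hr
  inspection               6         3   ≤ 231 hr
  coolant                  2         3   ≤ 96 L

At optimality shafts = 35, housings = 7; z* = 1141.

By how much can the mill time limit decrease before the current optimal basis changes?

Binding constraints: mill time, inspection. The basis is B = [[4,6],[6,3]] with det -24.
Per unit decrease in mill time, x* moves by d = (0.125, -0.25).
The basis stays optimal until housings reaches 0; allowable decrease = 28 hr.

28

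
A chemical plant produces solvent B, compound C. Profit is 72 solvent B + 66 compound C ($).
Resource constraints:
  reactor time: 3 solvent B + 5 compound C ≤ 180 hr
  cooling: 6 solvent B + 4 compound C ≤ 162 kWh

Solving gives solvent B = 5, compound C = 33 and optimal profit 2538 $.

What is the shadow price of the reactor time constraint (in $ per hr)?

6

At the optimum: reactor time uses 180 of 180 (binding); cooling uses 162 of 162 (binding).
The binding rows give the dual system: 3·y_reactor time + 6·y_cooling = 72 and 5·y_reactor time + 4·y_cooling = 66.
Solving: y_reactor time = 6, y_cooling = 9.
Shadow price of reactor time = 6.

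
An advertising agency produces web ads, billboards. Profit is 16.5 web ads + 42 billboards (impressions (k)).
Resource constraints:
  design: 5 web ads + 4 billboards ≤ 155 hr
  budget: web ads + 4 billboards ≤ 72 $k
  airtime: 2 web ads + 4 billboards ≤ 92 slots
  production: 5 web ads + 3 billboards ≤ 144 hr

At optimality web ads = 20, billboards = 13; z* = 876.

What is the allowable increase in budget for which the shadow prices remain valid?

Binding constraints: budget, airtime. The basis is B = [[1,4],[2,4]] with det -4.
Per unit increase in budget, x* moves by d = (-1, 0.5).
The basis stays optimal until web ads reaches 0; allowable increase = 20 $k.

20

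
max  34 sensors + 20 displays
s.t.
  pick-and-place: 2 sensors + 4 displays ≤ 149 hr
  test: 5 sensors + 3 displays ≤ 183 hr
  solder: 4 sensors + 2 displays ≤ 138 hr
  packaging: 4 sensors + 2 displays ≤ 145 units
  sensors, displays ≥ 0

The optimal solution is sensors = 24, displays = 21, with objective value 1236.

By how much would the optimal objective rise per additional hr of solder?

1

Binding: test and solder. Non-binding: pick-and-place (17 unused), packaging (7 unused).
Since pick-and-place, packaging are not tight, their duals are 0.
From A_Bᵀ y = c: 5·y_test + 4·y_solder = 34; 3·y_test + 2·y_solder = 20.
This yields shadow prices y_test = 6, y_solder = 1.
Shadow price of solder = 1.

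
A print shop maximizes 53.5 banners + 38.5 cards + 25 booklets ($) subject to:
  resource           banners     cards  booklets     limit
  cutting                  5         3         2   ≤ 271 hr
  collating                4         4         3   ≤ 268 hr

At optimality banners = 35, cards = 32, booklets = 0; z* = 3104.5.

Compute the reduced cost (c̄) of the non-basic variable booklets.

-2

At the optimum: cutting uses 271 of 271 (binding); collating uses 268 of 268 (binding).
Dual feasibility on the basic columns requires 5·y_cutting + 4·y_collating = 53.5, 3·y_cutting + 4·y_collating = 38.5.
→ y_cutting = 7.5 and y_collating = 4.
Reduced cost of booklets: c₃ − yᵀa₃ = 25 − (7.5·2 + 4·3) = 25 − 27 = -2.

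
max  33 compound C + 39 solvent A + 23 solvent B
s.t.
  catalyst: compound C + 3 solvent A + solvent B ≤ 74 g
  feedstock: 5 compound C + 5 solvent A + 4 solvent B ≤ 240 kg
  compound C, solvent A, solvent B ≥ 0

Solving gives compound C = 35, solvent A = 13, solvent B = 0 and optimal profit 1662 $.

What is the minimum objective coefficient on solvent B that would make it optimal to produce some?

Check each constraint at x*: catalyst 74/74 (tight); feedstock 240/240 (tight).
The binding rows give the dual system: 1·y_catalyst + 5·y_feedstock = 33 and 3·y_catalyst + 5·y_feedstock = 39.
Solving: y_catalyst = 3, y_feedstock = 6.
solvent B enters the basis when its profit ≥ yᵀa₃ = 3·1 + 6·4 = 27.

27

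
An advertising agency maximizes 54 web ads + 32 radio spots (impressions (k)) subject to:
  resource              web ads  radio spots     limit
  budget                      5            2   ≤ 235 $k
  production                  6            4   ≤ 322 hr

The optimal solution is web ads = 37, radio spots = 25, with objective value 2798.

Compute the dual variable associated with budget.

Both budget and production are binding at x*.
Dual feasibility on the basic columns requires 5·y_budget + 6·y_production = 54, 2·y_budget + 4·y_production = 32.
This yields shadow prices y_budget = 3, y_production = 6.5.
Shadow price of budget = 3.

3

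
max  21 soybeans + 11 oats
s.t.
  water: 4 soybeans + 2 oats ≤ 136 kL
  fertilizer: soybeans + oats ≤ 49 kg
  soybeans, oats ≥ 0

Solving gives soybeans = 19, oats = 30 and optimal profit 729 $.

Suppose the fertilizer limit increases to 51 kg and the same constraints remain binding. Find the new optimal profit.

731

At the optimum: water uses 136 of 136 (binding); fertilizer uses 49 of 49 (binding).
Dual feasibility on the basic columns requires 4·y_water + 1·y_fertilizer = 21, 2·y_water + 1·y_fertilizer = 11.
Solving: y_water = 5, y_fertilizer = 1.
Δz = y_fertilizer·Δb = 1 × (2) = 2, so new z* = 729 + 2 = 731.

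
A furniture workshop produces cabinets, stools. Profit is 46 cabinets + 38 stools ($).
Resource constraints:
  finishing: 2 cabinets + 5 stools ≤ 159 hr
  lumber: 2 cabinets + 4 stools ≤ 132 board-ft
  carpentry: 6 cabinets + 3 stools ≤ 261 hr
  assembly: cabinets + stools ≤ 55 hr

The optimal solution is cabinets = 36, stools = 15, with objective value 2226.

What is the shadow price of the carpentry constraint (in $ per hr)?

6

Check each constraint at x*: finishing 147/159 (slack 12); lumber 132/132 (tight); carpentry 261/261 (tight); assembly 51/55 (slack 4).
Slack constraints have shadow price 0 (complementary slackness).
The binding rows give the dual system: 2·y_lumber + 6·y_carpentry = 46 and 4·y_lumber + 3·y_carpentry = 38.
→ y_lumber = 5 and y_carpentry = 6.
Shadow price of carpentry = 6.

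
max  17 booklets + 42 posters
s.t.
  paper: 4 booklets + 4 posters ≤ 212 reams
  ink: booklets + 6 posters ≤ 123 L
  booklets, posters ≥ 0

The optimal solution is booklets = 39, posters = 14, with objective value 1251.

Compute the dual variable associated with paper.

3

Both paper and ink are binding at x*.
From A_Bᵀ y = c: 4·y_paper + 1·y_ink = 17; 4·y_paper + 6·y_ink = 42.
Solving: y_paper = 3, y_ink = 5.
Shadow price of paper = 3.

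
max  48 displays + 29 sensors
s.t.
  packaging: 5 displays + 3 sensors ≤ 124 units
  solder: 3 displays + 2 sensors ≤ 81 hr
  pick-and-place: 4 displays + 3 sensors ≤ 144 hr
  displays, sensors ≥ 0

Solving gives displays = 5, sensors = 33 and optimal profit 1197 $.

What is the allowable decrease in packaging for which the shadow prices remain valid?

Binding constraints: packaging, solder. The basis is B = [[5,3],[3,2]] with det 1.
Per unit decrease in packaging, x* moves by d = (-2, 3).
The basis stays optimal until displays reaches 0; allowable decrease = 2.5 units.

2.5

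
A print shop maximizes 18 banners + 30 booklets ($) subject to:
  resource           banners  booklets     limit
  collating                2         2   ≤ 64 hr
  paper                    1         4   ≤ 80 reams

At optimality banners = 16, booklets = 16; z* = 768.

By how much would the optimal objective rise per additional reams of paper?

4

At the optimum: collating uses 64 of 64 (binding); paper uses 80 of 80 (binding).
Dual feasibility on the basic columns requires 2·y_collating + 1·y_paper = 18, 2·y_collating + 4·y_paper = 30.
This yields shadow prices y_collating = 7, y_paper = 4.
Shadow price of paper = 4.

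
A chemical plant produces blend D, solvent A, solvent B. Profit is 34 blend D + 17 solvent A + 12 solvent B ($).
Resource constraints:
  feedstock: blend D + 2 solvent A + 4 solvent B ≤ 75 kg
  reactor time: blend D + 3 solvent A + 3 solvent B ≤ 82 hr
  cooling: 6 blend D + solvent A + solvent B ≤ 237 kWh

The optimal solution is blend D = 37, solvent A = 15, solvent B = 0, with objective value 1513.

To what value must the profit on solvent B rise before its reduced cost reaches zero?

17

Check each constraint at x*: feedstock 67/75 (slack 8); reactor time 82/82 (tight); cooling 237/237 (tight).
Since feedstock is not tight, its dual is 0.
The binding rows give the dual system: 1·y_reactor time + 6·y_cooling = 34 and 3·y_reactor time + 1·y_cooling = 17.
This yields shadow prices y_reactor time = 4, y_cooling = 5.
solvent B enters the basis when its profit ≥ yᵀa₃ = 4·3 + 5·1 = 17.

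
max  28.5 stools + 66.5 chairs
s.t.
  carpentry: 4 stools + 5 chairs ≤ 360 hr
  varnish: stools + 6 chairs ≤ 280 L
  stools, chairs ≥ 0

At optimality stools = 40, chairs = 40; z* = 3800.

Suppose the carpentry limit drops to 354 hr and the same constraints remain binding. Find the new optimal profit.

Both carpentry and varnish are binding at x*.
Dual feasibility on the basic columns requires 4·y_carpentry + 1·y_varnish = 28.5, 5·y_carpentry + 6·y_varnish = 66.5.
This yields shadow prices y_carpentry = 5.5, y_varnish = 6.5.
Δz = y_carpentry·Δb = 5.5 × (-6) = -33, so new z* = 3800 − 33 = 3767.

3767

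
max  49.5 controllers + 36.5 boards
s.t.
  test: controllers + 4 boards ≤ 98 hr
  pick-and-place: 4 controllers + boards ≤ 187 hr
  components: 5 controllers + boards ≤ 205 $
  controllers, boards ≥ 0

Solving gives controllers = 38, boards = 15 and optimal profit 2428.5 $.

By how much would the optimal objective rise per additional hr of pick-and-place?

0

At the optimum: test uses 98 of 98 (binding); pick-and-place uses 167 of 187 (slack = 20); components uses 205 of 205 (binding).
By complementary slackness, y = 0 for the non-binding constraint.
The binding rows give the dual system: 1·y_test + 5·y_components = 49.5 and 4·y_test + 1·y_components = 36.5.
Solving: y_test = 7, y_components = 8.5.
Shadow price of pick-and-place = 0.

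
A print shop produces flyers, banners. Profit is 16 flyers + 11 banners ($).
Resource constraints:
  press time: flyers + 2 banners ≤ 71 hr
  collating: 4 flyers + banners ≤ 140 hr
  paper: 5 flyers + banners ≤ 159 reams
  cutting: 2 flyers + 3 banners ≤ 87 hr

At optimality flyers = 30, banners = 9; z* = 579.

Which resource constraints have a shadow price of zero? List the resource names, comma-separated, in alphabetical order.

press time: 48/71 (slack 23)
collating: 129/140 (slack 11)
paper: 159/159 (binding)
cutting: 87/87 (binding)
By complementary slackness, a constraint with positive slack has shadow price 0 → collating, press time.

collating, press time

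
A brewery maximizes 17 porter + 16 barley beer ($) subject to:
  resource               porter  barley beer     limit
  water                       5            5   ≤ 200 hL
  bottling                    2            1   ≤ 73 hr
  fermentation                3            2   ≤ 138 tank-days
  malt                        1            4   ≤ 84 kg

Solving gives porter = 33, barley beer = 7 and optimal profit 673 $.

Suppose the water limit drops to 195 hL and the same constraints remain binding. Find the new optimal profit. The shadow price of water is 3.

Δb = -5, so new z* = 673 + (3)·(-5) = 673 − 15 = 658.

658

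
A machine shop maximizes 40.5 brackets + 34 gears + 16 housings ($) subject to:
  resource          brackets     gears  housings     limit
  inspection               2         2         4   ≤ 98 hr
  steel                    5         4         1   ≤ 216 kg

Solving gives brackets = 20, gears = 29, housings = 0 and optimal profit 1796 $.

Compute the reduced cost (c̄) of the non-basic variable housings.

Both inspection and steel are binding at x*.
The binding rows give the dual system: 2·y_inspection + 5·y_steel = 40.5 and 2·y_inspection + 4·y_steel = 34.
This yields shadow prices y_inspection = 4, y_steel = 6.5.
Reduced cost of housings: c₃ − yᵀa₃ = 16 − (4·4 + 6.5·1) = 16 − 22.5 = -6.5.

-6.5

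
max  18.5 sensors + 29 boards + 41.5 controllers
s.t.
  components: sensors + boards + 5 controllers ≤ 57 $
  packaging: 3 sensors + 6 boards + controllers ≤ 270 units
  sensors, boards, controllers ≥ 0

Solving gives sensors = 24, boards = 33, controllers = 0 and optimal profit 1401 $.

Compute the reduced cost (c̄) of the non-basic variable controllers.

-2

Check each constraint at x*: components 57/57 (tight); packaging 270/270 (tight).
Dual feasibility on the basic columns requires 1·y_components + 3·y_packaging = 18.5, 1·y_components + 6·y_packaging = 29.
This yields shadow prices y_components = 8, y_packaging = 3.5.
Reduced cost of controllers: c₃ − yᵀa₃ = 41.5 − (8·5 + 3.5·1) = 41.5 − 43.5 = -2.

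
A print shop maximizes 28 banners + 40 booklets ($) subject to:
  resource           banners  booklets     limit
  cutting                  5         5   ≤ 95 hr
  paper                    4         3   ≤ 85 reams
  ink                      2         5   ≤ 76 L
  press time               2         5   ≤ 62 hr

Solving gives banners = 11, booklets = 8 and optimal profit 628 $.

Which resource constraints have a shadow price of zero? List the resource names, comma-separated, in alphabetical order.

ink, paper

cutting: 95/95 (binding)
paper: 68/85 (slack 17)
ink: 62/76 (slack 14)
press time: 62/62 (binding)
By complementary slackness, a constraint with positive slack has shadow price 0 → ink, paper.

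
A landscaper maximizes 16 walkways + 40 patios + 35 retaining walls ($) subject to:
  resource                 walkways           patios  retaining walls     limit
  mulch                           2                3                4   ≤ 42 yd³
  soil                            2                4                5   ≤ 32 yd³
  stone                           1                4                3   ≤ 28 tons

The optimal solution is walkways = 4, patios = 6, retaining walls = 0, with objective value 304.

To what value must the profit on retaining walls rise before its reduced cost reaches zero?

42

At the optimum: mulch uses 26 of 42 (slack = 16); soil uses 32 of 32 (binding); stone uses 28 of 28 (binding).
Slack constraints have shadow price 0 (complementary slackness).
The binding rows give the dual system: 2·y_soil + 1·y_stone = 16 and 4·y_soil + 4·y_stone = 40.
→ y_soil = 6 and y_stone = 4.
retaining walls enters the basis when its profit ≥ yᵀa₃ = 6·5 + 4·3 = 42.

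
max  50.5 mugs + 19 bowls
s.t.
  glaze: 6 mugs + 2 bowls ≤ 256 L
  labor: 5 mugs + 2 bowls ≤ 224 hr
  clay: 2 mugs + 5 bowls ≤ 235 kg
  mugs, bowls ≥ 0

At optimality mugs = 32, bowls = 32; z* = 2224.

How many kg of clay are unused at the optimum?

11

clay used = 2·32 + 5·32 = 224; slack = 235 − 224 = 11.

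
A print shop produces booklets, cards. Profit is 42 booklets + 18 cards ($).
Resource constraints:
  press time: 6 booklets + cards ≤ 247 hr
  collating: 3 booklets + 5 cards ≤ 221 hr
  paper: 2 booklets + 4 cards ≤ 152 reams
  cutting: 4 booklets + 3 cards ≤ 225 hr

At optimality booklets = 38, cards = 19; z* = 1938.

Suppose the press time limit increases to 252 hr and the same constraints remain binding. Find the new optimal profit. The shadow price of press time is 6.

Δb = 5, so new z* = 1938 + (6)·(5) = 1938 + 30 = 1968.

1968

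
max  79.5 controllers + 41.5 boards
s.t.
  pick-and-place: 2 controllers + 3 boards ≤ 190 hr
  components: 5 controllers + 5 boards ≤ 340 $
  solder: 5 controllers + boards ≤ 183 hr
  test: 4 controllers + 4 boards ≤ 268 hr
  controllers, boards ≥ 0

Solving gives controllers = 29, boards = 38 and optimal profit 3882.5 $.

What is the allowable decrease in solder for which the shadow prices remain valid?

Binding constraints: solder, test. The basis is B = [[5,1],[4,4]] with det 16.
Per unit decrease in solder, x* moves by d = (-0.25, 0.25).
The basis stays optimal until pick-and-place becomes binding; allowable decrease = 72 hr.

72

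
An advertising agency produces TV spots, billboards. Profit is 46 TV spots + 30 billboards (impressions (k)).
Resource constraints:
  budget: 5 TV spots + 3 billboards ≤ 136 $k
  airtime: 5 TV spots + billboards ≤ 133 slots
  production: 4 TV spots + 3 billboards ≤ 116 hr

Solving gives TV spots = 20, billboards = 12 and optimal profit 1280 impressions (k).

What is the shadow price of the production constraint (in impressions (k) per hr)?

Check each constraint at x*: budget 136/136 (tight); airtime 112/133 (slack 21); production 116/116 (tight).
Since airtime is not tight, its dual is 0.
Dual feasibility on the basic columns requires 5·y_budget + 4·y_production = 46, 3·y_budget + 3·y_production = 30.
Solving: y_budget = 6, y_production = 4.
Shadow price of production = 4.

4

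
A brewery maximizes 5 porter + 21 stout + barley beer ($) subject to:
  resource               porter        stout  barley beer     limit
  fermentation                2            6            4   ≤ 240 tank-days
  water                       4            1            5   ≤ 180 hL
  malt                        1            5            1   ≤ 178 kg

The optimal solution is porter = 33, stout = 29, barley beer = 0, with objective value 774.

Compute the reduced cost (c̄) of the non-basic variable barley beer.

-6

Binding: fermentation and malt. Non-binding: water (19 unused).
Since water is not tight, its dual is 0.
Dual feasibility on the basic columns requires 2·y_fermentation + 1·y_malt = 5, 6·y_fermentation + 5·y_malt = 21.
This yields shadow prices y_fermentation = 1, y_malt = 3.
Reduced cost of barley beer: c₃ − yᵀa₃ = 1 − (1·4 + 3·1) = 1 − 7 = -6.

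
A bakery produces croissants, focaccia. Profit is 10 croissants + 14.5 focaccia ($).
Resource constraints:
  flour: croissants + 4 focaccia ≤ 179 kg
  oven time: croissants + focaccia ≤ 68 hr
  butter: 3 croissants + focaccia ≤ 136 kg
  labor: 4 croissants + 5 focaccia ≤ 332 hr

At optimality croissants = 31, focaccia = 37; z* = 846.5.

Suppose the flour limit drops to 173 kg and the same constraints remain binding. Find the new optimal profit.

Binding: flour and oven time. Non-binding: butter (6 unused), labor (23 unused).
By complementary slackness, y = 0 for the non-binding constraints.
From A_Bᵀ y = c: 1·y_flour + 1·y_oven time = 10; 4·y_flour + 1·y_oven time = 14.5.
This yields shadow prices y_flour = 1.5, y_oven time = 8.5.
Δz = y_flour·Δb = 1.5 × (-6) = -9, so new z* = 846.5 − 9 = 837.5.

837.5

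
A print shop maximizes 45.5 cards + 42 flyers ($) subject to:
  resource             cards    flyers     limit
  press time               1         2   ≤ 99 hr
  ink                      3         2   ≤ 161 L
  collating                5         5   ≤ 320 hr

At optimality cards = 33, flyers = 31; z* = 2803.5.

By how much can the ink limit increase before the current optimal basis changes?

Binding constraints: ink, collating. The basis is B = [[3,2],[5,5]] with det 5.
Per unit increase in ink, x* moves by d = (1, -1).
The basis stays optimal until flyers reaches 0; allowable increase = 31 L.

31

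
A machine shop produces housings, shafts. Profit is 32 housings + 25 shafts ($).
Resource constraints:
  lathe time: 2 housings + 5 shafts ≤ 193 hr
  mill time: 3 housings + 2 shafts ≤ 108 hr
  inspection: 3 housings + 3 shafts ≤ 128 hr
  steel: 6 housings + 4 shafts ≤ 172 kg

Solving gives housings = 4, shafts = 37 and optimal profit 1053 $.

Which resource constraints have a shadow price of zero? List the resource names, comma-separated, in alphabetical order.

lathe time: 193/193 (binding)
mill time: 86/108 (slack 22)
inspection: 123/128 (slack 5)
steel: 172/172 (binding)
By complementary slackness, a constraint with positive slack has shadow price 0 → inspection, mill time.

inspection, mill time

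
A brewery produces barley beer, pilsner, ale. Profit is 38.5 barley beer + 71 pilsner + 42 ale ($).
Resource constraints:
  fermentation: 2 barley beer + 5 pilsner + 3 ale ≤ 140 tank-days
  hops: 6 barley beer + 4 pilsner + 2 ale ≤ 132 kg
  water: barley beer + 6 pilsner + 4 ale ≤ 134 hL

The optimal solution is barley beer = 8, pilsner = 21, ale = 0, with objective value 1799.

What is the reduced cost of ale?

-2

Check each constraint at x*: fermentation 121/140 (slack 19); hops 132/132 (tight); water 134/134 (tight).
By complementary slackness, y = 0 for the non-binding constraint.
From A_Bᵀ y = c: 6·y_hops + 1·y_water = 38.5; 4·y_hops + 6·y_water = 71.
→ y_hops = 5 and y_water = 8.5.
Reduced cost of ale: c₃ − yᵀa₃ = 42 − (5·2 + 8.5·4) = 42 − 44 = -2.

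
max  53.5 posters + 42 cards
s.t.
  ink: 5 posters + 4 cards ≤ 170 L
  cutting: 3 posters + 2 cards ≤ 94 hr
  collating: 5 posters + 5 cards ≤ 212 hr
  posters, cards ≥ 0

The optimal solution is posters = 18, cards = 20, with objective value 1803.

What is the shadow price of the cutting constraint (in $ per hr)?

2

Binding: ink and cutting. Non-binding: collating (22 unused).
Slack constraints have shadow price 0 (complementary slackness).
From A_Bᵀ y = c: 5·y_ink + 3·y_cutting = 53.5; 4·y_ink + 2·y_cutting = 42.
This yields shadow prices y_ink = 9.5, y_cutting = 2.
Shadow price of cutting = 2.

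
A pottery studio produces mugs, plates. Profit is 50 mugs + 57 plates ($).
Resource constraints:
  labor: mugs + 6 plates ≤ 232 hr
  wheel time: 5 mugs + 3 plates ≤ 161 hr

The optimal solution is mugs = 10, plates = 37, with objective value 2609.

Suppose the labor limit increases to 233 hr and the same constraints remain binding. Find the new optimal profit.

2614

Check each constraint at x*: labor 232/232 (tight); wheel time 161/161 (tight).
Dual feasibility on the basic columns requires 1·y_labor + 5·y_wheel time = 50, 6·y_labor + 3·y_wheel time = 57.
→ y_labor = 5 and y_wheel time = 9.
Δz = y_labor·Δb = 5 × (1) = 5, so new z* = 2609 + 5 = 2614.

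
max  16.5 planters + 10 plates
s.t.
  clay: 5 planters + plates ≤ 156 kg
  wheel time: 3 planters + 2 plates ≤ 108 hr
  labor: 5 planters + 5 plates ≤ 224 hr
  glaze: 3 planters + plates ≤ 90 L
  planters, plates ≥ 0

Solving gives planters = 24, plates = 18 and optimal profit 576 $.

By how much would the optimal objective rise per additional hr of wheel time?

4.5

Check each constraint at x*: clay 138/156 (slack 18); wheel time 108/108 (tight); labor 210/224 (slack 14); glaze 90/90 (tight).
Since clay, labor are not tight, their duals are 0.
Dual feasibility on the basic columns requires 3·y_wheel time + 3·y_glaze = 16.5, 2·y_wheel time + 1·y_glaze = 10.
→ y_wheel time = 4.5 and y_glaze = 1.
Shadow price of wheel time = 4.5.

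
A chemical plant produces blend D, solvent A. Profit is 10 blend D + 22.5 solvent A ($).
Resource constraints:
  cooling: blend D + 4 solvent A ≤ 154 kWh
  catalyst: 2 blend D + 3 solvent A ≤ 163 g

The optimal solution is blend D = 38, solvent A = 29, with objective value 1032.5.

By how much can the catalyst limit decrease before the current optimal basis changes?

Binding constraints: cooling, catalyst. The basis is B = [[1,4],[2,3]] with det -5.
Per unit decrease in catalyst, x* moves by d = (-0.8, 0.2).
The basis stays optimal until blend D reaches 0; allowable decrease = 47.5 g.

47.5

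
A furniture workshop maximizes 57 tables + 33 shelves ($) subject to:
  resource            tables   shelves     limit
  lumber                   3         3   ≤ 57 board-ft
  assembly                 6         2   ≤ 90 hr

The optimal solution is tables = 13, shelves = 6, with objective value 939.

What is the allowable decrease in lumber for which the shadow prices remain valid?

Binding constraints: lumber, assembly. The basis is B = [[3,3],[6,2]] with det -12.
Per unit decrease in lumber, x* moves by d = (0.1667, -0.5).
The basis stays optimal until shelves reaches 0; allowable decrease = 12 board-ft.

12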